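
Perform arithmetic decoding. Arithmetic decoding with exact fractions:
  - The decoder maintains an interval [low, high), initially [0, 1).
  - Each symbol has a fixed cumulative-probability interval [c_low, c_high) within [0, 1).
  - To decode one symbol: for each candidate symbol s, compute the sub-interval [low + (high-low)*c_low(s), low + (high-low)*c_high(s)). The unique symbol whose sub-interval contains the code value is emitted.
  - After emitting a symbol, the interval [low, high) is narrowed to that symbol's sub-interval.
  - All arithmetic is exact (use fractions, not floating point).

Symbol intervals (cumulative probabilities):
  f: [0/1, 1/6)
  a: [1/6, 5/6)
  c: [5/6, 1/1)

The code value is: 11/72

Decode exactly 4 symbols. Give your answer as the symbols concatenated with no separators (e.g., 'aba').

Answer: fcaa

Derivation:
Step 1: interval [0/1, 1/1), width = 1/1 - 0/1 = 1/1
  'f': [0/1 + 1/1*0/1, 0/1 + 1/1*1/6) = [0/1, 1/6) <- contains code 11/72
  'a': [0/1 + 1/1*1/6, 0/1 + 1/1*5/6) = [1/6, 5/6)
  'c': [0/1 + 1/1*5/6, 0/1 + 1/1*1/1) = [5/6, 1/1)
  emit 'f', narrow to [0/1, 1/6)
Step 2: interval [0/1, 1/6), width = 1/6 - 0/1 = 1/6
  'f': [0/1 + 1/6*0/1, 0/1 + 1/6*1/6) = [0/1, 1/36)
  'a': [0/1 + 1/6*1/6, 0/1 + 1/6*5/6) = [1/36, 5/36)
  'c': [0/1 + 1/6*5/6, 0/1 + 1/6*1/1) = [5/36, 1/6) <- contains code 11/72
  emit 'c', narrow to [5/36, 1/6)
Step 3: interval [5/36, 1/6), width = 1/6 - 5/36 = 1/36
  'f': [5/36 + 1/36*0/1, 5/36 + 1/36*1/6) = [5/36, 31/216)
  'a': [5/36 + 1/36*1/6, 5/36 + 1/36*5/6) = [31/216, 35/216) <- contains code 11/72
  'c': [5/36 + 1/36*5/6, 5/36 + 1/36*1/1) = [35/216, 1/6)
  emit 'a', narrow to [31/216, 35/216)
Step 4: interval [31/216, 35/216), width = 35/216 - 31/216 = 1/54
  'f': [31/216 + 1/54*0/1, 31/216 + 1/54*1/6) = [31/216, 95/648)
  'a': [31/216 + 1/54*1/6, 31/216 + 1/54*5/6) = [95/648, 103/648) <- contains code 11/72
  'c': [31/216 + 1/54*5/6, 31/216 + 1/54*1/1) = [103/648, 35/216)
  emit 'a', narrow to [95/648, 103/648)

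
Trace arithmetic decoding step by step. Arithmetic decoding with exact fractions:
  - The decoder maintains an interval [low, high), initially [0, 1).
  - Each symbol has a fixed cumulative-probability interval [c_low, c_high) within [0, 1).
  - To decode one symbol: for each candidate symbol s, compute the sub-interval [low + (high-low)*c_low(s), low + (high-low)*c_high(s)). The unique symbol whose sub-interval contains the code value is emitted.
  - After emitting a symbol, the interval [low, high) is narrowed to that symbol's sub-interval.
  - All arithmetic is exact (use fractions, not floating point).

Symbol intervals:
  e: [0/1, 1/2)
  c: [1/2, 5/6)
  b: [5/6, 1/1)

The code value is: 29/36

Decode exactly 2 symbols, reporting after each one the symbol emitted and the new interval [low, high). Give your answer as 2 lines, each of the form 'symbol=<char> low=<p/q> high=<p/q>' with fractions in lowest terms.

Answer: symbol=c low=1/2 high=5/6
symbol=b low=7/9 high=5/6

Derivation:
Step 1: interval [0/1, 1/1), width = 1/1 - 0/1 = 1/1
  'e': [0/1 + 1/1*0/1, 0/1 + 1/1*1/2) = [0/1, 1/2)
  'c': [0/1 + 1/1*1/2, 0/1 + 1/1*5/6) = [1/2, 5/6) <- contains code 29/36
  'b': [0/1 + 1/1*5/6, 0/1 + 1/1*1/1) = [5/6, 1/1)
  emit 'c', narrow to [1/2, 5/6)
Step 2: interval [1/2, 5/6), width = 5/6 - 1/2 = 1/3
  'e': [1/2 + 1/3*0/1, 1/2 + 1/3*1/2) = [1/2, 2/3)
  'c': [1/2 + 1/3*1/2, 1/2 + 1/3*5/6) = [2/3, 7/9)
  'b': [1/2 + 1/3*5/6, 1/2 + 1/3*1/1) = [7/9, 5/6) <- contains code 29/36
  emit 'b', narrow to [7/9, 5/6)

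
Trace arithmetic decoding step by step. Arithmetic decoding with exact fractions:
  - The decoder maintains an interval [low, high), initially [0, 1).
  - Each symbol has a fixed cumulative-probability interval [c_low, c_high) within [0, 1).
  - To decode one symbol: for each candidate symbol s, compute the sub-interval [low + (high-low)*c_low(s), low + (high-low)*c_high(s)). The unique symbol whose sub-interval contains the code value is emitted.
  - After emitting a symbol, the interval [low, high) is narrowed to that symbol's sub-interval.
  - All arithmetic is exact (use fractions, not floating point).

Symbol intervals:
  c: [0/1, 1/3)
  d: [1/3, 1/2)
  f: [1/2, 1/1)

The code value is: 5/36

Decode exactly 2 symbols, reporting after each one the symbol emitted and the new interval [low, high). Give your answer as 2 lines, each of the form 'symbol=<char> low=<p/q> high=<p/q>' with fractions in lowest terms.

Answer: symbol=c low=0/1 high=1/3
symbol=d low=1/9 high=1/6

Derivation:
Step 1: interval [0/1, 1/1), width = 1/1 - 0/1 = 1/1
  'c': [0/1 + 1/1*0/1, 0/1 + 1/1*1/3) = [0/1, 1/3) <- contains code 5/36
  'd': [0/1 + 1/1*1/3, 0/1 + 1/1*1/2) = [1/3, 1/2)
  'f': [0/1 + 1/1*1/2, 0/1 + 1/1*1/1) = [1/2, 1/1)
  emit 'c', narrow to [0/1, 1/3)
Step 2: interval [0/1, 1/3), width = 1/3 - 0/1 = 1/3
  'c': [0/1 + 1/3*0/1, 0/1 + 1/3*1/3) = [0/1, 1/9)
  'd': [0/1 + 1/3*1/3, 0/1 + 1/3*1/2) = [1/9, 1/6) <- contains code 5/36
  'f': [0/1 + 1/3*1/2, 0/1 + 1/3*1/1) = [1/6, 1/3)
  emit 'd', narrow to [1/9, 1/6)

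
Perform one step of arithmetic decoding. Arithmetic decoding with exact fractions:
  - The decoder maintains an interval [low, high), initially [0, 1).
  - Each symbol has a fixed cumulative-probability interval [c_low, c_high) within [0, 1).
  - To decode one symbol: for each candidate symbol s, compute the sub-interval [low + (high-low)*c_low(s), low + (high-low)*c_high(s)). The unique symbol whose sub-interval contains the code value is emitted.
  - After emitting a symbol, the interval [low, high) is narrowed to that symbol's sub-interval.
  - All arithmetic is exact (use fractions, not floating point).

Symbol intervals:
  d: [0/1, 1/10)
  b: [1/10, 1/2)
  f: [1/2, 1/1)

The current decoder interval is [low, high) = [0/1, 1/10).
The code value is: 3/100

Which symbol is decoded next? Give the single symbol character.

Answer: b

Derivation:
Interval width = high − low = 1/10 − 0/1 = 1/10
Scaled code = (code − low) / width = (3/100 − 0/1) / 1/10 = 3/10
  d: [0/1, 1/10) 
  b: [1/10, 1/2) ← scaled code falls here ✓
  f: [1/2, 1/1) 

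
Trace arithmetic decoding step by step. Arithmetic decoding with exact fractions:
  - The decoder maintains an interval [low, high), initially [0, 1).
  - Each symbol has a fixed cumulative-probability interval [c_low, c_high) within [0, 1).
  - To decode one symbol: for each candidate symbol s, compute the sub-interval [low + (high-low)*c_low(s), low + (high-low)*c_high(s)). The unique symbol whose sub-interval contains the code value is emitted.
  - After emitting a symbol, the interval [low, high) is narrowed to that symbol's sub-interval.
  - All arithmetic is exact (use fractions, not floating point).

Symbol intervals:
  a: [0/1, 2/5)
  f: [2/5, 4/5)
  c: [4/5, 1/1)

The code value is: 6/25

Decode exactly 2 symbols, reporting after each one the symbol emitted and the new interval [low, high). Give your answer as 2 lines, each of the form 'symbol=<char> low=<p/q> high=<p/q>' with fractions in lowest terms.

Step 1: interval [0/1, 1/1), width = 1/1 - 0/1 = 1/1
  'a': [0/1 + 1/1*0/1, 0/1 + 1/1*2/5) = [0/1, 2/5) <- contains code 6/25
  'f': [0/1 + 1/1*2/5, 0/1 + 1/1*4/5) = [2/5, 4/5)
  'c': [0/1 + 1/1*4/5, 0/1 + 1/1*1/1) = [4/5, 1/1)
  emit 'a', narrow to [0/1, 2/5)
Step 2: interval [0/1, 2/5), width = 2/5 - 0/1 = 2/5
  'a': [0/1 + 2/5*0/1, 0/1 + 2/5*2/5) = [0/1, 4/25)
  'f': [0/1 + 2/5*2/5, 0/1 + 2/5*4/5) = [4/25, 8/25) <- contains code 6/25
  'c': [0/1 + 2/5*4/5, 0/1 + 2/5*1/1) = [8/25, 2/5)
  emit 'f', narrow to [4/25, 8/25)

Answer: symbol=a low=0/1 high=2/5
symbol=f low=4/25 high=8/25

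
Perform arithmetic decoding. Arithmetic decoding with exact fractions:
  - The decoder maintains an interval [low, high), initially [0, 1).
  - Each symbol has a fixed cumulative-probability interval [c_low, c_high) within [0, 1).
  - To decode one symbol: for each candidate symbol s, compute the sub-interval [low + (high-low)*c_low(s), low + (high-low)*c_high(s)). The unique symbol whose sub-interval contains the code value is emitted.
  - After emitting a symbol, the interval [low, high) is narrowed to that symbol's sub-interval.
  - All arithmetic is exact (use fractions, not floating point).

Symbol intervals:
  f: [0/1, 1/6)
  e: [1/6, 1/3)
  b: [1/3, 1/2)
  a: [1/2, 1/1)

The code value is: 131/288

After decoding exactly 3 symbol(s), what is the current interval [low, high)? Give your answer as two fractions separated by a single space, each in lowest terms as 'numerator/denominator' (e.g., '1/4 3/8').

Answer: 4/9 11/24

Derivation:
Step 1: interval [0/1, 1/1), width = 1/1 - 0/1 = 1/1
  'f': [0/1 + 1/1*0/1, 0/1 + 1/1*1/6) = [0/1, 1/6)
  'e': [0/1 + 1/1*1/6, 0/1 + 1/1*1/3) = [1/6, 1/3)
  'b': [0/1 + 1/1*1/3, 0/1 + 1/1*1/2) = [1/3, 1/2) <- contains code 131/288
  'a': [0/1 + 1/1*1/2, 0/1 + 1/1*1/1) = [1/2, 1/1)
  emit 'b', narrow to [1/3, 1/2)
Step 2: interval [1/3, 1/2), width = 1/2 - 1/3 = 1/6
  'f': [1/3 + 1/6*0/1, 1/3 + 1/6*1/6) = [1/3, 13/36)
  'e': [1/3 + 1/6*1/6, 1/3 + 1/6*1/3) = [13/36, 7/18)
  'b': [1/3 + 1/6*1/3, 1/3 + 1/6*1/2) = [7/18, 5/12)
  'a': [1/3 + 1/6*1/2, 1/3 + 1/6*1/1) = [5/12, 1/2) <- contains code 131/288
  emit 'a', narrow to [5/12, 1/2)
Step 3: interval [5/12, 1/2), width = 1/2 - 5/12 = 1/12
  'f': [5/12 + 1/12*0/1, 5/12 + 1/12*1/6) = [5/12, 31/72)
  'e': [5/12 + 1/12*1/6, 5/12 + 1/12*1/3) = [31/72, 4/9)
  'b': [5/12 + 1/12*1/3, 5/12 + 1/12*1/2) = [4/9, 11/24) <- contains code 131/288
  'a': [5/12 + 1/12*1/2, 5/12 + 1/12*1/1) = [11/24, 1/2)
  emit 'b', narrow to [4/9, 11/24)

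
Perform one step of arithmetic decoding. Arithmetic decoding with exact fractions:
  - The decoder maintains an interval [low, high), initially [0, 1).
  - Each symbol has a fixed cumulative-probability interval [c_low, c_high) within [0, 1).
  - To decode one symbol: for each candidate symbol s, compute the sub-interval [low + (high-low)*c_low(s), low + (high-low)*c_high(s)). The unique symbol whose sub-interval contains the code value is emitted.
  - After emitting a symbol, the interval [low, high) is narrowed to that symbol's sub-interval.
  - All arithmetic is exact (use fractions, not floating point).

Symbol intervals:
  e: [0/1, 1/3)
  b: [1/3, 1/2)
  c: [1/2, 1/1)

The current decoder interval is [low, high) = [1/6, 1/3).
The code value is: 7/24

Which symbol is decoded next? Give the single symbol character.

Answer: c

Derivation:
Interval width = high − low = 1/3 − 1/6 = 1/6
Scaled code = (code − low) / width = (7/24 − 1/6) / 1/6 = 3/4
  e: [0/1, 1/3) 
  b: [1/3, 1/2) 
  c: [1/2, 1/1) ← scaled code falls here ✓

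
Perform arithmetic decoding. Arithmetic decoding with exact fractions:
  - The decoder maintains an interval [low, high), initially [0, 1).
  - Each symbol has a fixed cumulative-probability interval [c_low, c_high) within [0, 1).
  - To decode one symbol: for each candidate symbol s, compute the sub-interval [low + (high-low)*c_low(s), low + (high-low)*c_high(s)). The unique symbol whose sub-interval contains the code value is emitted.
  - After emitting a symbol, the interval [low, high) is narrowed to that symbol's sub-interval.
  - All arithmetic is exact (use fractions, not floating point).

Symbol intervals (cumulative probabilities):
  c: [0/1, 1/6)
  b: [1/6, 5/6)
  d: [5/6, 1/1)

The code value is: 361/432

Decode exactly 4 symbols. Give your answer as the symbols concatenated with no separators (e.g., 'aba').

Step 1: interval [0/1, 1/1), width = 1/1 - 0/1 = 1/1
  'c': [0/1 + 1/1*0/1, 0/1 + 1/1*1/6) = [0/1, 1/6)
  'b': [0/1 + 1/1*1/6, 0/1 + 1/1*5/6) = [1/6, 5/6)
  'd': [0/1 + 1/1*5/6, 0/1 + 1/1*1/1) = [5/6, 1/1) <- contains code 361/432
  emit 'd', narrow to [5/6, 1/1)
Step 2: interval [5/6, 1/1), width = 1/1 - 5/6 = 1/6
  'c': [5/6 + 1/6*0/1, 5/6 + 1/6*1/6) = [5/6, 31/36) <- contains code 361/432
  'b': [5/6 + 1/6*1/6, 5/6 + 1/6*5/6) = [31/36, 35/36)
  'd': [5/6 + 1/6*5/6, 5/6 + 1/6*1/1) = [35/36, 1/1)
  emit 'c', narrow to [5/6, 31/36)
Step 3: interval [5/6, 31/36), width = 31/36 - 5/6 = 1/36
  'c': [5/6 + 1/36*0/1, 5/6 + 1/36*1/6) = [5/6, 181/216) <- contains code 361/432
  'b': [5/6 + 1/36*1/6, 5/6 + 1/36*5/6) = [181/216, 185/216)
  'd': [5/6 + 1/36*5/6, 5/6 + 1/36*1/1) = [185/216, 31/36)
  emit 'c', narrow to [5/6, 181/216)
Step 4: interval [5/6, 181/216), width = 181/216 - 5/6 = 1/216
  'c': [5/6 + 1/216*0/1, 5/6 + 1/216*1/6) = [5/6, 1081/1296)
  'b': [5/6 + 1/216*1/6, 5/6 + 1/216*5/6) = [1081/1296, 1085/1296) <- contains code 361/432
  'd': [5/6 + 1/216*5/6, 5/6 + 1/216*1/1) = [1085/1296, 181/216)
  emit 'b', narrow to [1081/1296, 1085/1296)

Answer: dccb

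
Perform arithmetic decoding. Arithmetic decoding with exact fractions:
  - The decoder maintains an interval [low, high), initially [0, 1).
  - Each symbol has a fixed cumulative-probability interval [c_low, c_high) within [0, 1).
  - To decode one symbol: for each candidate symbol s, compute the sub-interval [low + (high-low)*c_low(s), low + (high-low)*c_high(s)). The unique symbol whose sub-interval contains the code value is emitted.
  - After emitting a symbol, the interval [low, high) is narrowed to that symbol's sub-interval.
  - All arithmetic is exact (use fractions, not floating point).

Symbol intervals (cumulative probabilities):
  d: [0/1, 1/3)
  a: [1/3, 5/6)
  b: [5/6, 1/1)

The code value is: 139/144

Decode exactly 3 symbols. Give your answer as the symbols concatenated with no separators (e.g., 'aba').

Step 1: interval [0/1, 1/1), width = 1/1 - 0/1 = 1/1
  'd': [0/1 + 1/1*0/1, 0/1 + 1/1*1/3) = [0/1, 1/3)
  'a': [0/1 + 1/1*1/3, 0/1 + 1/1*5/6) = [1/3, 5/6)
  'b': [0/1 + 1/1*5/6, 0/1 + 1/1*1/1) = [5/6, 1/1) <- contains code 139/144
  emit 'b', narrow to [5/6, 1/1)
Step 2: interval [5/6, 1/1), width = 1/1 - 5/6 = 1/6
  'd': [5/6 + 1/6*0/1, 5/6 + 1/6*1/3) = [5/6, 8/9)
  'a': [5/6 + 1/6*1/3, 5/6 + 1/6*5/6) = [8/9, 35/36) <- contains code 139/144
  'b': [5/6 + 1/6*5/6, 5/6 + 1/6*1/1) = [35/36, 1/1)
  emit 'a', narrow to [8/9, 35/36)
Step 3: interval [8/9, 35/36), width = 35/36 - 8/9 = 1/12
  'd': [8/9 + 1/12*0/1, 8/9 + 1/12*1/3) = [8/9, 11/12)
  'a': [8/9 + 1/12*1/3, 8/9 + 1/12*5/6) = [11/12, 23/24)
  'b': [8/9 + 1/12*5/6, 8/9 + 1/12*1/1) = [23/24, 35/36) <- contains code 139/144
  emit 'b', narrow to [23/24, 35/36)

Answer: bab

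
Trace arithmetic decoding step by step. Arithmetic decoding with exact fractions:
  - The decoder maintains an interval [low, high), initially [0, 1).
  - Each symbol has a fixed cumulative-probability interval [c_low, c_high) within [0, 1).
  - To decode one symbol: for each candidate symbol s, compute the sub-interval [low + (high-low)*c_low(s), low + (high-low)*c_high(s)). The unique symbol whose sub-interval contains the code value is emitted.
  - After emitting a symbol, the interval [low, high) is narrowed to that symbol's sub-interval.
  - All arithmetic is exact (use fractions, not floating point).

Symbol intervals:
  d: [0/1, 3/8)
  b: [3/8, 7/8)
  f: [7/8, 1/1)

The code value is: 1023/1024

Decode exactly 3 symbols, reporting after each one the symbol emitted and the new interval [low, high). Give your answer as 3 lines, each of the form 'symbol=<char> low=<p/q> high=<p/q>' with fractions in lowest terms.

Step 1: interval [0/1, 1/1), width = 1/1 - 0/1 = 1/1
  'd': [0/1 + 1/1*0/1, 0/1 + 1/1*3/8) = [0/1, 3/8)
  'b': [0/1 + 1/1*3/8, 0/1 + 1/1*7/8) = [3/8, 7/8)
  'f': [0/1 + 1/1*7/8, 0/1 + 1/1*1/1) = [7/8, 1/1) <- contains code 1023/1024
  emit 'f', narrow to [7/8, 1/1)
Step 2: interval [7/8, 1/1), width = 1/1 - 7/8 = 1/8
  'd': [7/8 + 1/8*0/1, 7/8 + 1/8*3/8) = [7/8, 59/64)
  'b': [7/8 + 1/8*3/8, 7/8 + 1/8*7/8) = [59/64, 63/64)
  'f': [7/8 + 1/8*7/8, 7/8 + 1/8*1/1) = [63/64, 1/1) <- contains code 1023/1024
  emit 'f', narrow to [63/64, 1/1)
Step 3: interval [63/64, 1/1), width = 1/1 - 63/64 = 1/64
  'd': [63/64 + 1/64*0/1, 63/64 + 1/64*3/8) = [63/64, 507/512)
  'b': [63/64 + 1/64*3/8, 63/64 + 1/64*7/8) = [507/512, 511/512)
  'f': [63/64 + 1/64*7/8, 63/64 + 1/64*1/1) = [511/512, 1/1) <- contains code 1023/1024
  emit 'f', narrow to [511/512, 1/1)

Answer: symbol=f low=7/8 high=1/1
symbol=f low=63/64 high=1/1
symbol=f low=511/512 high=1/1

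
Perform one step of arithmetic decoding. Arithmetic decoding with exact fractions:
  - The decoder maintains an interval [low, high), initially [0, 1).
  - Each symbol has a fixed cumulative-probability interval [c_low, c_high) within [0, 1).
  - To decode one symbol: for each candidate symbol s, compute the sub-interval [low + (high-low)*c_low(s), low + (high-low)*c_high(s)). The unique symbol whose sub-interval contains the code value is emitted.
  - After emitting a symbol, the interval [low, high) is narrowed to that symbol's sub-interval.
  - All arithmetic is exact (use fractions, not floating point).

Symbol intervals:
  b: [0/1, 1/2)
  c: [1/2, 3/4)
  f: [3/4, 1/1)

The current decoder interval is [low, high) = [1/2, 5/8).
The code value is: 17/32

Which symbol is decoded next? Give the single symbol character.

Answer: b

Derivation:
Interval width = high − low = 5/8 − 1/2 = 1/8
Scaled code = (code − low) / width = (17/32 − 1/2) / 1/8 = 1/4
  b: [0/1, 1/2) ← scaled code falls here ✓
  c: [1/2, 3/4) 
  f: [3/4, 1/1) 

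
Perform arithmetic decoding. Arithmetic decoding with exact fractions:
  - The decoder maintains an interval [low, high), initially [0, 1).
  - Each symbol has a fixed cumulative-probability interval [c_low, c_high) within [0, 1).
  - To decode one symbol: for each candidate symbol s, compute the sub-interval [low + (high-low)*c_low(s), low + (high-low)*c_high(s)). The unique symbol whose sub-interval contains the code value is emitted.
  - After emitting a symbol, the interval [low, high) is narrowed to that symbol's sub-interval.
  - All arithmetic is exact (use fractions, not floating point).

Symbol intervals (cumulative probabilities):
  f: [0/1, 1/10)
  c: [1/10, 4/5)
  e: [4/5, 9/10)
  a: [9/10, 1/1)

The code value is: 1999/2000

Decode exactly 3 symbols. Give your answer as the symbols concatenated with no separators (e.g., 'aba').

Step 1: interval [0/1, 1/1), width = 1/1 - 0/1 = 1/1
  'f': [0/1 + 1/1*0/1, 0/1 + 1/1*1/10) = [0/1, 1/10)
  'c': [0/1 + 1/1*1/10, 0/1 + 1/1*4/5) = [1/10, 4/5)
  'e': [0/1 + 1/1*4/5, 0/1 + 1/1*9/10) = [4/5, 9/10)
  'a': [0/1 + 1/1*9/10, 0/1 + 1/1*1/1) = [9/10, 1/1) <- contains code 1999/2000
  emit 'a', narrow to [9/10, 1/1)
Step 2: interval [9/10, 1/1), width = 1/1 - 9/10 = 1/10
  'f': [9/10 + 1/10*0/1, 9/10 + 1/10*1/10) = [9/10, 91/100)
  'c': [9/10 + 1/10*1/10, 9/10 + 1/10*4/5) = [91/100, 49/50)
  'e': [9/10 + 1/10*4/5, 9/10 + 1/10*9/10) = [49/50, 99/100)
  'a': [9/10 + 1/10*9/10, 9/10 + 1/10*1/1) = [99/100, 1/1) <- contains code 1999/2000
  emit 'a', narrow to [99/100, 1/1)
Step 3: interval [99/100, 1/1), width = 1/1 - 99/100 = 1/100
  'f': [99/100 + 1/100*0/1, 99/100 + 1/100*1/10) = [99/100, 991/1000)
  'c': [99/100 + 1/100*1/10, 99/100 + 1/100*4/5) = [991/1000, 499/500)
  'e': [99/100 + 1/100*4/5, 99/100 + 1/100*9/10) = [499/500, 999/1000)
  'a': [99/100 + 1/100*9/10, 99/100 + 1/100*1/1) = [999/1000, 1/1) <- contains code 1999/2000
  emit 'a', narrow to [999/1000, 1/1)

Answer: aaa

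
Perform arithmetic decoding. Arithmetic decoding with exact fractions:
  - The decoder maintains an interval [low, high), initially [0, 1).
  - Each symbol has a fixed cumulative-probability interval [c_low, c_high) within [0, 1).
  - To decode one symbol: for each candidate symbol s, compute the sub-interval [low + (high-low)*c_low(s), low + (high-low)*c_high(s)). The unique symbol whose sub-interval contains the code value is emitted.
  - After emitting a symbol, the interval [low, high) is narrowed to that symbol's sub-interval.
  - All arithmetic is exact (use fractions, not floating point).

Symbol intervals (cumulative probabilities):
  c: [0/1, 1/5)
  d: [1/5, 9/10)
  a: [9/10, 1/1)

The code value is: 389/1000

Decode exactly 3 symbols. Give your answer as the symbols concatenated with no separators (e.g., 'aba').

Step 1: interval [0/1, 1/1), width = 1/1 - 0/1 = 1/1
  'c': [0/1 + 1/1*0/1, 0/1 + 1/1*1/5) = [0/1, 1/5)
  'd': [0/1 + 1/1*1/5, 0/1 + 1/1*9/10) = [1/5, 9/10) <- contains code 389/1000
  'a': [0/1 + 1/1*9/10, 0/1 + 1/1*1/1) = [9/10, 1/1)
  emit 'd', narrow to [1/5, 9/10)
Step 2: interval [1/5, 9/10), width = 9/10 - 1/5 = 7/10
  'c': [1/5 + 7/10*0/1, 1/5 + 7/10*1/5) = [1/5, 17/50)
  'd': [1/5 + 7/10*1/5, 1/5 + 7/10*9/10) = [17/50, 83/100) <- contains code 389/1000
  'a': [1/5 + 7/10*9/10, 1/5 + 7/10*1/1) = [83/100, 9/10)
  emit 'd', narrow to [17/50, 83/100)
Step 3: interval [17/50, 83/100), width = 83/100 - 17/50 = 49/100
  'c': [17/50 + 49/100*0/1, 17/50 + 49/100*1/5) = [17/50, 219/500) <- contains code 389/1000
  'd': [17/50 + 49/100*1/5, 17/50 + 49/100*9/10) = [219/500, 781/1000)
  'a': [17/50 + 49/100*9/10, 17/50 + 49/100*1/1) = [781/1000, 83/100)
  emit 'c', narrow to [17/50, 219/500)

Answer: ddc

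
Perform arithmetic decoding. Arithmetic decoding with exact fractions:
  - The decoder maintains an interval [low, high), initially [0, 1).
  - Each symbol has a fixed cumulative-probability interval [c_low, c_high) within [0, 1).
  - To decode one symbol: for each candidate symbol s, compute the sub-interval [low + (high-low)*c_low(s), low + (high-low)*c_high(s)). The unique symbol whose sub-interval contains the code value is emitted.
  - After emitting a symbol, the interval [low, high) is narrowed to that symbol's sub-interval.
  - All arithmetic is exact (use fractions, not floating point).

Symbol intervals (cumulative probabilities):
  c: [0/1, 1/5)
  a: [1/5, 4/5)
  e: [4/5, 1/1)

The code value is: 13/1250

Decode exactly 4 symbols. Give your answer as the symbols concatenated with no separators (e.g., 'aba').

Step 1: interval [0/1, 1/1), width = 1/1 - 0/1 = 1/1
  'c': [0/1 + 1/1*0/1, 0/1 + 1/1*1/5) = [0/1, 1/5) <- contains code 13/1250
  'a': [0/1 + 1/1*1/5, 0/1 + 1/1*4/5) = [1/5, 4/5)
  'e': [0/1 + 1/1*4/5, 0/1 + 1/1*1/1) = [4/5, 1/1)
  emit 'c', narrow to [0/1, 1/5)
Step 2: interval [0/1, 1/5), width = 1/5 - 0/1 = 1/5
  'c': [0/1 + 1/5*0/1, 0/1 + 1/5*1/5) = [0/1, 1/25) <- contains code 13/1250
  'a': [0/1 + 1/5*1/5, 0/1 + 1/5*4/5) = [1/25, 4/25)
  'e': [0/1 + 1/5*4/5, 0/1 + 1/5*1/1) = [4/25, 1/5)
  emit 'c', narrow to [0/1, 1/25)
Step 3: interval [0/1, 1/25), width = 1/25 - 0/1 = 1/25
  'c': [0/1 + 1/25*0/1, 0/1 + 1/25*1/5) = [0/1, 1/125)
  'a': [0/1 + 1/25*1/5, 0/1 + 1/25*4/5) = [1/125, 4/125) <- contains code 13/1250
  'e': [0/1 + 1/25*4/5, 0/1 + 1/25*1/1) = [4/125, 1/25)
  emit 'a', narrow to [1/125, 4/125)
Step 4: interval [1/125, 4/125), width = 4/125 - 1/125 = 3/125
  'c': [1/125 + 3/125*0/1, 1/125 + 3/125*1/5) = [1/125, 8/625) <- contains code 13/1250
  'a': [1/125 + 3/125*1/5, 1/125 + 3/125*4/5) = [8/625, 17/625)
  'e': [1/125 + 3/125*4/5, 1/125 + 3/125*1/1) = [17/625, 4/125)
  emit 'c', narrow to [1/125, 8/625)

Answer: ccac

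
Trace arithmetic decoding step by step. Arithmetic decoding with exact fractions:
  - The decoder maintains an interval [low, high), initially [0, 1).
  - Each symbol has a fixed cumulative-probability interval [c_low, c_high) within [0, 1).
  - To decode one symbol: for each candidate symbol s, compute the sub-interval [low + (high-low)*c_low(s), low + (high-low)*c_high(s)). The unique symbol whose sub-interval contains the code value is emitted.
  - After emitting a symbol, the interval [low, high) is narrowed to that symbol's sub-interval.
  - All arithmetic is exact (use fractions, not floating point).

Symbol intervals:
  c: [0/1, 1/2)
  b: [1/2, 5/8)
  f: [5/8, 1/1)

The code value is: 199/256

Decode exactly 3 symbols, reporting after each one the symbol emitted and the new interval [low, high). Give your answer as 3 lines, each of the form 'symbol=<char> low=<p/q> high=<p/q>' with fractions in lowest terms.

Step 1: interval [0/1, 1/1), width = 1/1 - 0/1 = 1/1
  'c': [0/1 + 1/1*0/1, 0/1 + 1/1*1/2) = [0/1, 1/2)
  'b': [0/1 + 1/1*1/2, 0/1 + 1/1*5/8) = [1/2, 5/8)
  'f': [0/1 + 1/1*5/8, 0/1 + 1/1*1/1) = [5/8, 1/1) <- contains code 199/256
  emit 'f', narrow to [5/8, 1/1)
Step 2: interval [5/8, 1/1), width = 1/1 - 5/8 = 3/8
  'c': [5/8 + 3/8*0/1, 5/8 + 3/8*1/2) = [5/8, 13/16) <- contains code 199/256
  'b': [5/8 + 3/8*1/2, 5/8 + 3/8*5/8) = [13/16, 55/64)
  'f': [5/8 + 3/8*5/8, 5/8 + 3/8*1/1) = [55/64, 1/1)
  emit 'c', narrow to [5/8, 13/16)
Step 3: interval [5/8, 13/16), width = 13/16 - 5/8 = 3/16
  'c': [5/8 + 3/16*0/1, 5/8 + 3/16*1/2) = [5/8, 23/32)
  'b': [5/8 + 3/16*1/2, 5/8 + 3/16*5/8) = [23/32, 95/128)
  'f': [5/8 + 3/16*5/8, 5/8 + 3/16*1/1) = [95/128, 13/16) <- contains code 199/256
  emit 'f', narrow to [95/128, 13/16)

Answer: symbol=f low=5/8 high=1/1
symbol=c low=5/8 high=13/16
symbol=f low=95/128 high=13/16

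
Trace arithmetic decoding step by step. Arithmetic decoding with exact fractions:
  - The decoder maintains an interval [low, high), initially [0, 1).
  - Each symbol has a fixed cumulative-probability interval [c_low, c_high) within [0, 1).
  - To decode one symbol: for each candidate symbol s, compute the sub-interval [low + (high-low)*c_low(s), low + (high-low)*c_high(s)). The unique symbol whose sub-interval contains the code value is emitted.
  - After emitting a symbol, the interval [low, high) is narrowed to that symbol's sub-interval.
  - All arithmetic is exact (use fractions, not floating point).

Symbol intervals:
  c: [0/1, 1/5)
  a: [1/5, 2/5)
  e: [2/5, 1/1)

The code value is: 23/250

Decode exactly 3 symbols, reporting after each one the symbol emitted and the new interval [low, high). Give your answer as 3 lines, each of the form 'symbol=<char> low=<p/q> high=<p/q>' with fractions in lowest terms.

Step 1: interval [0/1, 1/1), width = 1/1 - 0/1 = 1/1
  'c': [0/1 + 1/1*0/1, 0/1 + 1/1*1/5) = [0/1, 1/5) <- contains code 23/250
  'a': [0/1 + 1/1*1/5, 0/1 + 1/1*2/5) = [1/5, 2/5)
  'e': [0/1 + 1/1*2/5, 0/1 + 1/1*1/1) = [2/5, 1/1)
  emit 'c', narrow to [0/1, 1/5)
Step 2: interval [0/1, 1/5), width = 1/5 - 0/1 = 1/5
  'c': [0/1 + 1/5*0/1, 0/1 + 1/5*1/5) = [0/1, 1/25)
  'a': [0/1 + 1/5*1/5, 0/1 + 1/5*2/5) = [1/25, 2/25)
  'e': [0/1 + 1/5*2/5, 0/1 + 1/5*1/1) = [2/25, 1/5) <- contains code 23/250
  emit 'e', narrow to [2/25, 1/5)
Step 3: interval [2/25, 1/5), width = 1/5 - 2/25 = 3/25
  'c': [2/25 + 3/25*0/1, 2/25 + 3/25*1/5) = [2/25, 13/125) <- contains code 23/250
  'a': [2/25 + 3/25*1/5, 2/25 + 3/25*2/5) = [13/125, 16/125)
  'e': [2/25 + 3/25*2/5, 2/25 + 3/25*1/1) = [16/125, 1/5)
  emit 'c', narrow to [2/25, 13/125)

Answer: symbol=c low=0/1 high=1/5
symbol=e low=2/25 high=1/5
symbol=c low=2/25 high=13/125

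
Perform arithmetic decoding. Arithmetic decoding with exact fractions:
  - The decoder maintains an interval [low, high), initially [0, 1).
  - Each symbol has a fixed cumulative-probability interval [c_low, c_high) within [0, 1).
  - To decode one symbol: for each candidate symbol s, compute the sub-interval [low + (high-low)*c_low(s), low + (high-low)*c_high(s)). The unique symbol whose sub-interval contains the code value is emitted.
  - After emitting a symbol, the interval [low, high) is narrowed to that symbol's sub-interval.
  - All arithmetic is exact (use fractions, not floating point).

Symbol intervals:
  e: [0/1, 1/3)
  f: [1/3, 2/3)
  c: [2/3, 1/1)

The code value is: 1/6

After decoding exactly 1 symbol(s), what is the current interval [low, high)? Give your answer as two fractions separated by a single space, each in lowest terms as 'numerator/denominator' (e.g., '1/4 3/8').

Step 1: interval [0/1, 1/1), width = 1/1 - 0/1 = 1/1
  'e': [0/1 + 1/1*0/1, 0/1 + 1/1*1/3) = [0/1, 1/3) <- contains code 1/6
  'f': [0/1 + 1/1*1/3, 0/1 + 1/1*2/3) = [1/3, 2/3)
  'c': [0/1 + 1/1*2/3, 0/1 + 1/1*1/1) = [2/3, 1/1)
  emit 'e', narrow to [0/1, 1/3)

Answer: 0/1 1/3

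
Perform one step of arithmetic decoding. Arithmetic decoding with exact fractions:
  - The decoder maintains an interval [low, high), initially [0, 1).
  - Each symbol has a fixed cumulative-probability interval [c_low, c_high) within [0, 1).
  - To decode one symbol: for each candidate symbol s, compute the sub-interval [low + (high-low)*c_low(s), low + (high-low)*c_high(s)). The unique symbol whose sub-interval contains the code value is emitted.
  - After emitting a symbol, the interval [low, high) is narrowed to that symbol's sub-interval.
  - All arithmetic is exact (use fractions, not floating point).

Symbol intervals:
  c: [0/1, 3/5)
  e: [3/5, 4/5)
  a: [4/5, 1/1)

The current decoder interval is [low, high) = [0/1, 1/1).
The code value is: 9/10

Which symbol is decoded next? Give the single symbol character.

Interval width = high − low = 1/1 − 0/1 = 1/1
Scaled code = (code − low) / width = (9/10 − 0/1) / 1/1 = 9/10
  c: [0/1, 3/5) 
  e: [3/5, 4/5) 
  a: [4/5, 1/1) ← scaled code falls here ✓

Answer: a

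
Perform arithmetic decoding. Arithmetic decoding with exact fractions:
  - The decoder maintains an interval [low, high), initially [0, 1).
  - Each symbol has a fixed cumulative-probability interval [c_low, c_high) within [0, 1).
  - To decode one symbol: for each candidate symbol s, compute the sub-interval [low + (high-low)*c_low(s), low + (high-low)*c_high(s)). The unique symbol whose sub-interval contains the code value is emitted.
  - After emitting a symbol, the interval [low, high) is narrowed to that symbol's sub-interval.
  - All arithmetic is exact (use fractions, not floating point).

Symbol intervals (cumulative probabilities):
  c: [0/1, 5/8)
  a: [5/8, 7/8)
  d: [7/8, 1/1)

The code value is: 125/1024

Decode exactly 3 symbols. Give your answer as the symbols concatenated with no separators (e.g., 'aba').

Answer: ccc

Derivation:
Step 1: interval [0/1, 1/1), width = 1/1 - 0/1 = 1/1
  'c': [0/1 + 1/1*0/1, 0/1 + 1/1*5/8) = [0/1, 5/8) <- contains code 125/1024
  'a': [0/1 + 1/1*5/8, 0/1 + 1/1*7/8) = [5/8, 7/8)
  'd': [0/1 + 1/1*7/8, 0/1 + 1/1*1/1) = [7/8, 1/1)
  emit 'c', narrow to [0/1, 5/8)
Step 2: interval [0/1, 5/8), width = 5/8 - 0/1 = 5/8
  'c': [0/1 + 5/8*0/1, 0/1 + 5/8*5/8) = [0/1, 25/64) <- contains code 125/1024
  'a': [0/1 + 5/8*5/8, 0/1 + 5/8*7/8) = [25/64, 35/64)
  'd': [0/1 + 5/8*7/8, 0/1 + 5/8*1/1) = [35/64, 5/8)
  emit 'c', narrow to [0/1, 25/64)
Step 3: interval [0/1, 25/64), width = 25/64 - 0/1 = 25/64
  'c': [0/1 + 25/64*0/1, 0/1 + 25/64*5/8) = [0/1, 125/512) <- contains code 125/1024
  'a': [0/1 + 25/64*5/8, 0/1 + 25/64*7/8) = [125/512, 175/512)
  'd': [0/1 + 25/64*7/8, 0/1 + 25/64*1/1) = [175/512, 25/64)
  emit 'c', narrow to [0/1, 125/512)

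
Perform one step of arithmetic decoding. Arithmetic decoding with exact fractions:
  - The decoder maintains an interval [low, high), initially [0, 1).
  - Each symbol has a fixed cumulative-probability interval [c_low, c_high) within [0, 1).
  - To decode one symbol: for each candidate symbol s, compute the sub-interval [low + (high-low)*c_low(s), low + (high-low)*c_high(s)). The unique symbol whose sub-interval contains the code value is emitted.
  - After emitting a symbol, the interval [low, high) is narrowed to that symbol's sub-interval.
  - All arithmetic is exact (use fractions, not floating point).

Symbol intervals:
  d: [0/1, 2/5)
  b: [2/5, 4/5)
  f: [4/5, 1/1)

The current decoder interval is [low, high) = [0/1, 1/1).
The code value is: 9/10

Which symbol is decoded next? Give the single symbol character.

Interval width = high − low = 1/1 − 0/1 = 1/1
Scaled code = (code − low) / width = (9/10 − 0/1) / 1/1 = 9/10
  d: [0/1, 2/5) 
  b: [2/5, 4/5) 
  f: [4/5, 1/1) ← scaled code falls here ✓

Answer: f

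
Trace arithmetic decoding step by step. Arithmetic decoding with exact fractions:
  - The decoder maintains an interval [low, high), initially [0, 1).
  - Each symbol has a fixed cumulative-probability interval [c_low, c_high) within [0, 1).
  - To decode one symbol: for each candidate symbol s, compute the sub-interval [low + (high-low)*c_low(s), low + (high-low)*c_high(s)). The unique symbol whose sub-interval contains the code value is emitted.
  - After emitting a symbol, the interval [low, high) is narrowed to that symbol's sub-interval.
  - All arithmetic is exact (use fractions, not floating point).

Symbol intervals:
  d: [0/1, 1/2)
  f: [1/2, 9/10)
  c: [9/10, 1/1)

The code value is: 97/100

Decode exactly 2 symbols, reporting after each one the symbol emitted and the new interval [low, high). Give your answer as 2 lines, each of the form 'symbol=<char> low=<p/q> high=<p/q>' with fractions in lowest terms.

Answer: symbol=c low=9/10 high=1/1
symbol=f low=19/20 high=99/100

Derivation:
Step 1: interval [0/1, 1/1), width = 1/1 - 0/1 = 1/1
  'd': [0/1 + 1/1*0/1, 0/1 + 1/1*1/2) = [0/1, 1/2)
  'f': [0/1 + 1/1*1/2, 0/1 + 1/1*9/10) = [1/2, 9/10)
  'c': [0/1 + 1/1*9/10, 0/1 + 1/1*1/1) = [9/10, 1/1) <- contains code 97/100
  emit 'c', narrow to [9/10, 1/1)
Step 2: interval [9/10, 1/1), width = 1/1 - 9/10 = 1/10
  'd': [9/10 + 1/10*0/1, 9/10 + 1/10*1/2) = [9/10, 19/20)
  'f': [9/10 + 1/10*1/2, 9/10 + 1/10*9/10) = [19/20, 99/100) <- contains code 97/100
  'c': [9/10 + 1/10*9/10, 9/10 + 1/10*1/1) = [99/100, 1/1)
  emit 'f', narrow to [19/20, 99/100)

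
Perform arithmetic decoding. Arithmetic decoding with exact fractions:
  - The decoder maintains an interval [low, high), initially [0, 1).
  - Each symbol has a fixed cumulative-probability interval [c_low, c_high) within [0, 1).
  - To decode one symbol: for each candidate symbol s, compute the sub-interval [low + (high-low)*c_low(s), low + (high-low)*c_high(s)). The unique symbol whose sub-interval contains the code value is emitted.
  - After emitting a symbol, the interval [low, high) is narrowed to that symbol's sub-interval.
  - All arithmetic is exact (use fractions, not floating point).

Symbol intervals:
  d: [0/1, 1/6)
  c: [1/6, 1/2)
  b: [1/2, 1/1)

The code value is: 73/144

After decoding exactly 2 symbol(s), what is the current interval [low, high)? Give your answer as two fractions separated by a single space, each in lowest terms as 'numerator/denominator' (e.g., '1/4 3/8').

Answer: 1/2 7/12

Derivation:
Step 1: interval [0/1, 1/1), width = 1/1 - 0/1 = 1/1
  'd': [0/1 + 1/1*0/1, 0/1 + 1/1*1/6) = [0/1, 1/6)
  'c': [0/1 + 1/1*1/6, 0/1 + 1/1*1/2) = [1/6, 1/2)
  'b': [0/1 + 1/1*1/2, 0/1 + 1/1*1/1) = [1/2, 1/1) <- contains code 73/144
  emit 'b', narrow to [1/2, 1/1)
Step 2: interval [1/2, 1/1), width = 1/1 - 1/2 = 1/2
  'd': [1/2 + 1/2*0/1, 1/2 + 1/2*1/6) = [1/2, 7/12) <- contains code 73/144
  'c': [1/2 + 1/2*1/6, 1/2 + 1/2*1/2) = [7/12, 3/4)
  'b': [1/2 + 1/2*1/2, 1/2 + 1/2*1/1) = [3/4, 1/1)
  emit 'd', narrow to [1/2, 7/12)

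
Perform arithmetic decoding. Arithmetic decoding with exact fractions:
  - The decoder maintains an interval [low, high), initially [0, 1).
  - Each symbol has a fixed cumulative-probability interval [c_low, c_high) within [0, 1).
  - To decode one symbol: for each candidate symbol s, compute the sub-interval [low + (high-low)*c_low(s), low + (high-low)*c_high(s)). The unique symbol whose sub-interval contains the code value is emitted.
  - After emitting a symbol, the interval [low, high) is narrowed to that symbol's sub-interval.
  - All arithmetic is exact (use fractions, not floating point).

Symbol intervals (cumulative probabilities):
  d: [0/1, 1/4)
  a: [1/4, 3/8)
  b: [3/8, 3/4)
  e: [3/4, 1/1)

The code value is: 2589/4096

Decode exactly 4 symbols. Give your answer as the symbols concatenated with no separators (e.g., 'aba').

Step 1: interval [0/1, 1/1), width = 1/1 - 0/1 = 1/1
  'd': [0/1 + 1/1*0/1, 0/1 + 1/1*1/4) = [0/1, 1/4)
  'a': [0/1 + 1/1*1/4, 0/1 + 1/1*3/8) = [1/4, 3/8)
  'b': [0/1 + 1/1*3/8, 0/1 + 1/1*3/4) = [3/8, 3/4) <- contains code 2589/4096
  'e': [0/1 + 1/1*3/4, 0/1 + 1/1*1/1) = [3/4, 1/1)
  emit 'b', narrow to [3/8, 3/4)
Step 2: interval [3/8, 3/4), width = 3/4 - 3/8 = 3/8
  'd': [3/8 + 3/8*0/1, 3/8 + 3/8*1/4) = [3/8, 15/32)
  'a': [3/8 + 3/8*1/4, 3/8 + 3/8*3/8) = [15/32, 33/64)
  'b': [3/8 + 3/8*3/8, 3/8 + 3/8*3/4) = [33/64, 21/32) <- contains code 2589/4096
  'e': [3/8 + 3/8*3/4, 3/8 + 3/8*1/1) = [21/32, 3/4)
  emit 'b', narrow to [33/64, 21/32)
Step 3: interval [33/64, 21/32), width = 21/32 - 33/64 = 9/64
  'd': [33/64 + 9/64*0/1, 33/64 + 9/64*1/4) = [33/64, 141/256)
  'a': [33/64 + 9/64*1/4, 33/64 + 9/64*3/8) = [141/256, 291/512)
  'b': [33/64 + 9/64*3/8, 33/64 + 9/64*3/4) = [291/512, 159/256)
  'e': [33/64 + 9/64*3/4, 33/64 + 9/64*1/1) = [159/256, 21/32) <- contains code 2589/4096
  emit 'e', narrow to [159/256, 21/32)
Step 4: interval [159/256, 21/32), width = 21/32 - 159/256 = 9/256
  'd': [159/256 + 9/256*0/1, 159/256 + 9/256*1/4) = [159/256, 645/1024)
  'a': [159/256 + 9/256*1/4, 159/256 + 9/256*3/8) = [645/1024, 1299/2048) <- contains code 2589/4096
  'b': [159/256 + 9/256*3/8, 159/256 + 9/256*3/4) = [1299/2048, 663/1024)
  'e': [159/256 + 9/256*3/4, 159/256 + 9/256*1/1) = [663/1024, 21/32)
  emit 'a', narrow to [645/1024, 1299/2048)

Answer: bbea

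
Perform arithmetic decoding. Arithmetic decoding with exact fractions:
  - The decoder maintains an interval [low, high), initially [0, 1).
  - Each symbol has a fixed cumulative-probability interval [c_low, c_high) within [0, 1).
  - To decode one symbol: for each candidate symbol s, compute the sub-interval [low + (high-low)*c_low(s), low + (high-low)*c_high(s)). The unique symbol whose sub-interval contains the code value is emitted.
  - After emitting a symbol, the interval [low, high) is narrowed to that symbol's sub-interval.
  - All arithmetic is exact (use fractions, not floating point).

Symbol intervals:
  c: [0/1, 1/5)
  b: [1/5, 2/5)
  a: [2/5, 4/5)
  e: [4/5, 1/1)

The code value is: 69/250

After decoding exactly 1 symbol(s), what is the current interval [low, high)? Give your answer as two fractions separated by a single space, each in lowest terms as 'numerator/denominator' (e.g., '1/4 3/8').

Answer: 1/5 2/5

Derivation:
Step 1: interval [0/1, 1/1), width = 1/1 - 0/1 = 1/1
  'c': [0/1 + 1/1*0/1, 0/1 + 1/1*1/5) = [0/1, 1/5)
  'b': [0/1 + 1/1*1/5, 0/1 + 1/1*2/5) = [1/5, 2/5) <- contains code 69/250
  'a': [0/1 + 1/1*2/5, 0/1 + 1/1*4/5) = [2/5, 4/5)
  'e': [0/1 + 1/1*4/5, 0/1 + 1/1*1/1) = [4/5, 1/1)
  emit 'b', narrow to [1/5, 2/5)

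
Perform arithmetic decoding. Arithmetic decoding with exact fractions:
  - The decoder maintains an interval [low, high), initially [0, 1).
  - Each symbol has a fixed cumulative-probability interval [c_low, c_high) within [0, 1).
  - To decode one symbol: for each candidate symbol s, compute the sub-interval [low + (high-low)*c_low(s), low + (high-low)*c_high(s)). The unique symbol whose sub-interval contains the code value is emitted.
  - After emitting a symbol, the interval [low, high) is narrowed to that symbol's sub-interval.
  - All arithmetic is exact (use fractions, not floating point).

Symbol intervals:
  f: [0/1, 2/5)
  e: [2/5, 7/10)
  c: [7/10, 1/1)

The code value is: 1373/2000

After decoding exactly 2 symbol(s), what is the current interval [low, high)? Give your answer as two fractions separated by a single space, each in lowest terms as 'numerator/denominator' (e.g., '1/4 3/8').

Step 1: interval [0/1, 1/1), width = 1/1 - 0/1 = 1/1
  'f': [0/1 + 1/1*0/1, 0/1 + 1/1*2/5) = [0/1, 2/5)
  'e': [0/1 + 1/1*2/5, 0/1 + 1/1*7/10) = [2/5, 7/10) <- contains code 1373/2000
  'c': [0/1 + 1/1*7/10, 0/1 + 1/1*1/1) = [7/10, 1/1)
  emit 'e', narrow to [2/5, 7/10)
Step 2: interval [2/5, 7/10), width = 7/10 - 2/5 = 3/10
  'f': [2/5 + 3/10*0/1, 2/5 + 3/10*2/5) = [2/5, 13/25)
  'e': [2/5 + 3/10*2/5, 2/5 + 3/10*7/10) = [13/25, 61/100)
  'c': [2/5 + 3/10*7/10, 2/5 + 3/10*1/1) = [61/100, 7/10) <- contains code 1373/2000
  emit 'c', narrow to [61/100, 7/10)

Answer: 61/100 7/10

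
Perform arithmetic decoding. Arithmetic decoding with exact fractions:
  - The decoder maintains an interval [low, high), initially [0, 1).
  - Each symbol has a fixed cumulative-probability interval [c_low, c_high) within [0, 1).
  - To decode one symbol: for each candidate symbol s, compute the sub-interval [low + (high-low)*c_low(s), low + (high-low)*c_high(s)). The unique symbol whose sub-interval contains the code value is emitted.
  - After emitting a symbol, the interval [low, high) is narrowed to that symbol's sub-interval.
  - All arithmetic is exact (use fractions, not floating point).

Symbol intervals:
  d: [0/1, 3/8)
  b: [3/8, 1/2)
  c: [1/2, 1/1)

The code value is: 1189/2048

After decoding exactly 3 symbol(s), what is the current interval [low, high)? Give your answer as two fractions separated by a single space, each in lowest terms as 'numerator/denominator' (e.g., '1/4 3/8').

Answer: 73/128 19/32

Derivation:
Step 1: interval [0/1, 1/1), width = 1/1 - 0/1 = 1/1
  'd': [0/1 + 1/1*0/1, 0/1 + 1/1*3/8) = [0/1, 3/8)
  'b': [0/1 + 1/1*3/8, 0/1 + 1/1*1/2) = [3/8, 1/2)
  'c': [0/1 + 1/1*1/2, 0/1 + 1/1*1/1) = [1/2, 1/1) <- contains code 1189/2048
  emit 'c', narrow to [1/2, 1/1)
Step 2: interval [1/2, 1/1), width = 1/1 - 1/2 = 1/2
  'd': [1/2 + 1/2*0/1, 1/2 + 1/2*3/8) = [1/2, 11/16) <- contains code 1189/2048
  'b': [1/2 + 1/2*3/8, 1/2 + 1/2*1/2) = [11/16, 3/4)
  'c': [1/2 + 1/2*1/2, 1/2 + 1/2*1/1) = [3/4, 1/1)
  emit 'd', narrow to [1/2, 11/16)
Step 3: interval [1/2, 11/16), width = 11/16 - 1/2 = 3/16
  'd': [1/2 + 3/16*0/1, 1/2 + 3/16*3/8) = [1/2, 73/128)
  'b': [1/2 + 3/16*3/8, 1/2 + 3/16*1/2) = [73/128, 19/32) <- contains code 1189/2048
  'c': [1/2 + 3/16*1/2, 1/2 + 3/16*1/1) = [19/32, 11/16)
  emit 'b', narrow to [73/128, 19/32)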